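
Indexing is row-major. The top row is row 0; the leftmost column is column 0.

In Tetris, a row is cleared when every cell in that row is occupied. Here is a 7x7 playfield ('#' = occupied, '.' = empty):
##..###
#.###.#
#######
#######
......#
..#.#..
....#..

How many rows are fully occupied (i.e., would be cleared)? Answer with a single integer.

Check each row:
  row 0: 2 empty cells -> not full
  row 1: 2 empty cells -> not full
  row 2: 0 empty cells -> FULL (clear)
  row 3: 0 empty cells -> FULL (clear)
  row 4: 6 empty cells -> not full
  row 5: 5 empty cells -> not full
  row 6: 6 empty cells -> not full
Total rows cleared: 2

Answer: 2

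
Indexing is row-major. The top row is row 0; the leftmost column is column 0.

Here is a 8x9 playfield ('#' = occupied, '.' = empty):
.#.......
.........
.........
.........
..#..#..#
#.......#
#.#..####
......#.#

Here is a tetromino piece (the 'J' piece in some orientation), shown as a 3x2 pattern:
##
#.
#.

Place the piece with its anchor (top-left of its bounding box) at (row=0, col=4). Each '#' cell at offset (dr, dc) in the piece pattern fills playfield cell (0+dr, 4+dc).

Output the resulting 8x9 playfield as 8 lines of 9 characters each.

Fill (0+0,4+0) = (0,4)
Fill (0+0,4+1) = (0,5)
Fill (0+1,4+0) = (1,4)
Fill (0+2,4+0) = (2,4)

Answer: .#..##...
....#....
....#....
.........
..#..#..#
#.......#
#.#..####
......#.#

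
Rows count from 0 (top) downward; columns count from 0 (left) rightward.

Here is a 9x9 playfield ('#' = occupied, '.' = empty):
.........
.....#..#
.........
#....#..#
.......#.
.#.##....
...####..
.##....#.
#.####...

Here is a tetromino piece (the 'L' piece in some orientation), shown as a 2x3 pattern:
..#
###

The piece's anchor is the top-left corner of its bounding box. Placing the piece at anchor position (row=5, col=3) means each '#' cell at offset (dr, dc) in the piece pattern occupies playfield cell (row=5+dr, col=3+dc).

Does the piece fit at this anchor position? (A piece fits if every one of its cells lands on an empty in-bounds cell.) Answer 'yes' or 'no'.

Answer: no

Derivation:
Check each piece cell at anchor (5, 3):
  offset (0,2) -> (5,5): empty -> OK
  offset (1,0) -> (6,3): occupied ('#') -> FAIL
  offset (1,1) -> (6,4): occupied ('#') -> FAIL
  offset (1,2) -> (6,5): occupied ('#') -> FAIL
All cells valid: no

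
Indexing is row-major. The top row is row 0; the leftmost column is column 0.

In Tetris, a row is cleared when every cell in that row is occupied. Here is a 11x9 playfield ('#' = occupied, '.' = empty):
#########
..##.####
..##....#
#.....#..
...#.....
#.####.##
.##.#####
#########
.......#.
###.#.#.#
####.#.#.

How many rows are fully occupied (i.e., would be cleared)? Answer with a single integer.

Check each row:
  row 0: 0 empty cells -> FULL (clear)
  row 1: 3 empty cells -> not full
  row 2: 6 empty cells -> not full
  row 3: 7 empty cells -> not full
  row 4: 8 empty cells -> not full
  row 5: 2 empty cells -> not full
  row 6: 2 empty cells -> not full
  row 7: 0 empty cells -> FULL (clear)
  row 8: 8 empty cells -> not full
  row 9: 3 empty cells -> not full
  row 10: 3 empty cells -> not full
Total rows cleared: 2

Answer: 2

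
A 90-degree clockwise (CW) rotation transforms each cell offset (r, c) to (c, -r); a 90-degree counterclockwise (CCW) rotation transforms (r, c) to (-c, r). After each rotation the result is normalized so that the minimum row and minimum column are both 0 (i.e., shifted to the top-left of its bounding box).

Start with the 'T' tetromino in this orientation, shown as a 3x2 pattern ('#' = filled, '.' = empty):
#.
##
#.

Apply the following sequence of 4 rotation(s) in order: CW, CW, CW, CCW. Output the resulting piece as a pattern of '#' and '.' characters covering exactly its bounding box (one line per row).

Answer: .#
##
.#

Derivation:
Start:
#.
##
#.
After rotation 1 (CW):
###
.#.
After rotation 2 (CW):
.#
##
.#
After rotation 3 (CW):
.#.
###
After rotation 4 (CCW):
.#
##
.#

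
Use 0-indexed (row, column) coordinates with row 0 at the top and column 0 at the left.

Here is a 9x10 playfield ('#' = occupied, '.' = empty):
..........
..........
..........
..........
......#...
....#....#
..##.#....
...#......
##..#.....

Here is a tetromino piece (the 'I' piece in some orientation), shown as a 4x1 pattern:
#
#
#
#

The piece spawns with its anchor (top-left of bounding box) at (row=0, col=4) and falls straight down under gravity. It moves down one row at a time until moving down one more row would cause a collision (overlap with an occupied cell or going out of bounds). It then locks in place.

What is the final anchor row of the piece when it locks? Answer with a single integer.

Spawn at (row=0, col=4). Try each row:
  row 0: fits
  row 1: fits
  row 2: blocked -> lock at row 1

Answer: 1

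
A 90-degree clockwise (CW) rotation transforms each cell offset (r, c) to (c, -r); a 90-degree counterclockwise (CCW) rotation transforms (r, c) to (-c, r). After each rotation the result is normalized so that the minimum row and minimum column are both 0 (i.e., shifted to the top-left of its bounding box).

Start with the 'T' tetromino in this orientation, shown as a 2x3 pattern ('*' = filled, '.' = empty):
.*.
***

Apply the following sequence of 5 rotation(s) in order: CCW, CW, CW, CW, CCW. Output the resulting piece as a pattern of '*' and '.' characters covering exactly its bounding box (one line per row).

Answer: *.
**
*.

Derivation:
Start:
.*.
***
After rotation 1 (CCW):
.*
**
.*
After rotation 2 (CW):
.*.
***
After rotation 3 (CW):
*.
**
*.
After rotation 4 (CW):
***
.*.
After rotation 5 (CCW):
*.
**
*.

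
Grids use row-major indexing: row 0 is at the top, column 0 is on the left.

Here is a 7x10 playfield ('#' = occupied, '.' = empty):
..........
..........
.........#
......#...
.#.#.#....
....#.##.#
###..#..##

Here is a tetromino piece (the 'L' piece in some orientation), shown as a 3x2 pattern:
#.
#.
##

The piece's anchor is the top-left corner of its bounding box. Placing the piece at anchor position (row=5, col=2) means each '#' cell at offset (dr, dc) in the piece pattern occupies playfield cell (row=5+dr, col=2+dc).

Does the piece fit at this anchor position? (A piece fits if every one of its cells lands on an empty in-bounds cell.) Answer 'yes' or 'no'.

Answer: no

Derivation:
Check each piece cell at anchor (5, 2):
  offset (0,0) -> (5,2): empty -> OK
  offset (1,0) -> (6,2): occupied ('#') -> FAIL
  offset (2,0) -> (7,2): out of bounds -> FAIL
  offset (2,1) -> (7,3): out of bounds -> FAIL
All cells valid: no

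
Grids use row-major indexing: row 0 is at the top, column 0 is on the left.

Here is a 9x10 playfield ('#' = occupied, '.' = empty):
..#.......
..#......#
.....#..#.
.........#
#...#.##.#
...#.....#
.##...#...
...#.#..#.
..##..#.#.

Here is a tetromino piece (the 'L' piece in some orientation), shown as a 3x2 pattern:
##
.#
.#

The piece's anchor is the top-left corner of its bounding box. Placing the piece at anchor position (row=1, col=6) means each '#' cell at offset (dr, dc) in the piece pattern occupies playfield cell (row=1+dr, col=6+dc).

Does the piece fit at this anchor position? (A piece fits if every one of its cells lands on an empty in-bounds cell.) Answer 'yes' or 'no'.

Check each piece cell at anchor (1, 6):
  offset (0,0) -> (1,6): empty -> OK
  offset (0,1) -> (1,7): empty -> OK
  offset (1,1) -> (2,7): empty -> OK
  offset (2,1) -> (3,7): empty -> OK
All cells valid: yes

Answer: yes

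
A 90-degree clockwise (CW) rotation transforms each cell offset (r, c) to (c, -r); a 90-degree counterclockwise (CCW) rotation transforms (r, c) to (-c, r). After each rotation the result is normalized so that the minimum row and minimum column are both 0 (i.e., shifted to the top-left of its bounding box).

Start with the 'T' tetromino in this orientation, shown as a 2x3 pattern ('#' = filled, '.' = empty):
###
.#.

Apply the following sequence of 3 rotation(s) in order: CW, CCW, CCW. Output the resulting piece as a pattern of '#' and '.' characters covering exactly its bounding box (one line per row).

Answer: #.
##
#.

Derivation:
Start:
###
.#.
After rotation 1 (CW):
.#
##
.#
After rotation 2 (CCW):
###
.#.
After rotation 3 (CCW):
#.
##
#.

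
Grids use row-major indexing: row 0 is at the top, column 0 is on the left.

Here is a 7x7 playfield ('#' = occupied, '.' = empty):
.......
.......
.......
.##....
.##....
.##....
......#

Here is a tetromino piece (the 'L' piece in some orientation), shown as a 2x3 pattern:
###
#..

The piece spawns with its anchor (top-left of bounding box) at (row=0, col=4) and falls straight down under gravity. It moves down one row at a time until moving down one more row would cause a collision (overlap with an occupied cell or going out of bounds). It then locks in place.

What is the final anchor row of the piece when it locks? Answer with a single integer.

Spawn at (row=0, col=4). Try each row:
  row 0: fits
  row 1: fits
  row 2: fits
  row 3: fits
  row 4: fits
  row 5: fits
  row 6: blocked -> lock at row 5

Answer: 5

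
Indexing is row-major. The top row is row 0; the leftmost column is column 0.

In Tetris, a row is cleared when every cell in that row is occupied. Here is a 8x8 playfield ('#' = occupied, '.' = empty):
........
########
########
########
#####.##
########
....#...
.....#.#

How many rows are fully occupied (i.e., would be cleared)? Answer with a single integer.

Answer: 4

Derivation:
Check each row:
  row 0: 8 empty cells -> not full
  row 1: 0 empty cells -> FULL (clear)
  row 2: 0 empty cells -> FULL (clear)
  row 3: 0 empty cells -> FULL (clear)
  row 4: 1 empty cell -> not full
  row 5: 0 empty cells -> FULL (clear)
  row 6: 7 empty cells -> not full
  row 7: 6 empty cells -> not full
Total rows cleared: 4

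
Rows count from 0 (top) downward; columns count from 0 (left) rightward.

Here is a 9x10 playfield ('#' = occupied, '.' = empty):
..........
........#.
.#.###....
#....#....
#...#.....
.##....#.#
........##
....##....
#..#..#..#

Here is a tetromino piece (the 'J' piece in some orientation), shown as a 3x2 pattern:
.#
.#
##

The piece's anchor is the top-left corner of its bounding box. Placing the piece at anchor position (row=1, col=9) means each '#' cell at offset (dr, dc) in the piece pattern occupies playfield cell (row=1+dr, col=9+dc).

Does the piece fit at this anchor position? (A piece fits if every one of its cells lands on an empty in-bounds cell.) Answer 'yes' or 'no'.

Check each piece cell at anchor (1, 9):
  offset (0,1) -> (1,10): out of bounds -> FAIL
  offset (1,1) -> (2,10): out of bounds -> FAIL
  offset (2,0) -> (3,9): empty -> OK
  offset (2,1) -> (3,10): out of bounds -> FAIL
All cells valid: no

Answer: no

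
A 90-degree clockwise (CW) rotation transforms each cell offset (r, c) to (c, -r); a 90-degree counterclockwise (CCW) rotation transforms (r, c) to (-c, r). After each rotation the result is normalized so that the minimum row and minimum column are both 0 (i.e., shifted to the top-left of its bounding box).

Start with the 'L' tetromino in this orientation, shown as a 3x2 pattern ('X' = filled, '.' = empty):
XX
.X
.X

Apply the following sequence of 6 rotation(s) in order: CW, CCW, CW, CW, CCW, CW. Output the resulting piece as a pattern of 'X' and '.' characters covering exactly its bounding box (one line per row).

Answer: X.
X.
XX

Derivation:
Start:
XX
.X
.X
After rotation 1 (CW):
..X
XXX
After rotation 2 (CCW):
XX
.X
.X
After rotation 3 (CW):
..X
XXX
After rotation 4 (CW):
X.
X.
XX
After rotation 5 (CCW):
..X
XXX
After rotation 6 (CW):
X.
X.
XX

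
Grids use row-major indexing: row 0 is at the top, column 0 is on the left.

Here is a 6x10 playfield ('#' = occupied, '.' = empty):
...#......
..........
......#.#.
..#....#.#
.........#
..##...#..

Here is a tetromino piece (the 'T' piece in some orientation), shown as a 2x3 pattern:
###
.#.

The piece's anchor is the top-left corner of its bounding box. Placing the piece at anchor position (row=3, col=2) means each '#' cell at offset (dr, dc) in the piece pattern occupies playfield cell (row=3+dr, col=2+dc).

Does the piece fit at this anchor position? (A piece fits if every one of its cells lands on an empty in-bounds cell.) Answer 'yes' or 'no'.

Check each piece cell at anchor (3, 2):
  offset (0,0) -> (3,2): occupied ('#') -> FAIL
  offset (0,1) -> (3,3): empty -> OK
  offset (0,2) -> (3,4): empty -> OK
  offset (1,1) -> (4,3): empty -> OK
All cells valid: no

Answer: no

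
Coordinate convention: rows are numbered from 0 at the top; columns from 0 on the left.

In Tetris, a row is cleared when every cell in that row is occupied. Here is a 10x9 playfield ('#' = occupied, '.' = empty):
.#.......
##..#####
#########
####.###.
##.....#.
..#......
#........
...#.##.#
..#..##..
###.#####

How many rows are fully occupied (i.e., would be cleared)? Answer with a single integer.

Check each row:
  row 0: 8 empty cells -> not full
  row 1: 2 empty cells -> not full
  row 2: 0 empty cells -> FULL (clear)
  row 3: 2 empty cells -> not full
  row 4: 6 empty cells -> not full
  row 5: 8 empty cells -> not full
  row 6: 8 empty cells -> not full
  row 7: 5 empty cells -> not full
  row 8: 6 empty cells -> not full
  row 9: 1 empty cell -> not full
Total rows cleared: 1

Answer: 1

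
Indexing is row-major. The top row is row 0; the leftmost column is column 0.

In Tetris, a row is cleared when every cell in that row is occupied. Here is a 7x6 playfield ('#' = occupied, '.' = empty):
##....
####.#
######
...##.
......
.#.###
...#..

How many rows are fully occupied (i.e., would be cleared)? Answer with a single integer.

Check each row:
  row 0: 4 empty cells -> not full
  row 1: 1 empty cell -> not full
  row 2: 0 empty cells -> FULL (clear)
  row 3: 4 empty cells -> not full
  row 4: 6 empty cells -> not full
  row 5: 2 empty cells -> not full
  row 6: 5 empty cells -> not full
Total rows cleared: 1

Answer: 1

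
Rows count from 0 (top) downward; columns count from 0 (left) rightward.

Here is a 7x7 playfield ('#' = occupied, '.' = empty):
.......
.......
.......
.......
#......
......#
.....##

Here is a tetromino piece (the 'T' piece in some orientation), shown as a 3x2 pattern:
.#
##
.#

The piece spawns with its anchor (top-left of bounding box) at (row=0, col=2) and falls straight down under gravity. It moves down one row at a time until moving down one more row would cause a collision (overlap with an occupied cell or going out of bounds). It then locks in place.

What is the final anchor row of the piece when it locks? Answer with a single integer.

Answer: 4

Derivation:
Spawn at (row=0, col=2). Try each row:
  row 0: fits
  row 1: fits
  row 2: fits
  row 3: fits
  row 4: fits
  row 5: blocked -> lock at row 4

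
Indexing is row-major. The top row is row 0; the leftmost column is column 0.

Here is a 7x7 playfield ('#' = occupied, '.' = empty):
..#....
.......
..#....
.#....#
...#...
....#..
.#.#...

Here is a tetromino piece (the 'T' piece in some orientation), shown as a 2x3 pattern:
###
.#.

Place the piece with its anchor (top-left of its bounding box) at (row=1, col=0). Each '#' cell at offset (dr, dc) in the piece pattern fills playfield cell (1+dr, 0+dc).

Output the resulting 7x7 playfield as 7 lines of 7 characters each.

Fill (1+0,0+0) = (1,0)
Fill (1+0,0+1) = (1,1)
Fill (1+0,0+2) = (1,2)
Fill (1+1,0+1) = (2,1)

Answer: ..#....
###....
.##....
.#....#
...#...
....#..
.#.#...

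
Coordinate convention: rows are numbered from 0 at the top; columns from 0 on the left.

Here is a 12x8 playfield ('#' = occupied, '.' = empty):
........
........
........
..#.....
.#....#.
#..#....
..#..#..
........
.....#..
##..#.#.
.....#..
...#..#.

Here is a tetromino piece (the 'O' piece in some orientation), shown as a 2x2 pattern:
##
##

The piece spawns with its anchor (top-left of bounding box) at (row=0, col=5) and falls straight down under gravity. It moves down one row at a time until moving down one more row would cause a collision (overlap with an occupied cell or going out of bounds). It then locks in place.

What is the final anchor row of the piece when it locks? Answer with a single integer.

Spawn at (row=0, col=5). Try each row:
  row 0: fits
  row 1: fits
  row 2: fits
  row 3: blocked -> lock at row 2

Answer: 2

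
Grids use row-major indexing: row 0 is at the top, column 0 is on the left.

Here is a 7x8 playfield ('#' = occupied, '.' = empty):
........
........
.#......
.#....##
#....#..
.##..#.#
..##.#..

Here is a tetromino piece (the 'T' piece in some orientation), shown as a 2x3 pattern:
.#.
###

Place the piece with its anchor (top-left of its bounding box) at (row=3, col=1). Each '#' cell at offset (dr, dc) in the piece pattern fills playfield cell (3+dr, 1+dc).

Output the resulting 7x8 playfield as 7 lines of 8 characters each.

Fill (3+0,1+1) = (3,2)
Fill (3+1,1+0) = (4,1)
Fill (3+1,1+1) = (4,2)
Fill (3+1,1+2) = (4,3)

Answer: ........
........
.#......
.##...##
####.#..
.##..#.#
..##.#..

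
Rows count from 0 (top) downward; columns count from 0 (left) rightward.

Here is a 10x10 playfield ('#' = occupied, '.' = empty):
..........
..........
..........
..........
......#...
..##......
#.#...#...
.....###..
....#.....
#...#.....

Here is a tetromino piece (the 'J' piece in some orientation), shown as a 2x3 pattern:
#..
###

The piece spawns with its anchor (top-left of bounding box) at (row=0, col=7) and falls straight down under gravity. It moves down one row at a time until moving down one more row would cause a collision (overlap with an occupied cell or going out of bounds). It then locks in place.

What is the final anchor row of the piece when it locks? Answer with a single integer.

Answer: 5

Derivation:
Spawn at (row=0, col=7). Try each row:
  row 0: fits
  row 1: fits
  row 2: fits
  row 3: fits
  row 4: fits
  row 5: fits
  row 6: blocked -> lock at row 5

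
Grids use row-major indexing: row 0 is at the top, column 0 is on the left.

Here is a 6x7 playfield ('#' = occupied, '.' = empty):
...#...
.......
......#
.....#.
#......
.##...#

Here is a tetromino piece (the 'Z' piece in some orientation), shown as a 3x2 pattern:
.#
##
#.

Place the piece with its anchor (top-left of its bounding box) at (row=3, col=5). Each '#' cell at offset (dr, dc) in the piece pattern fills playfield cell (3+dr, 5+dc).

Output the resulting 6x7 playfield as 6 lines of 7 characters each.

Fill (3+0,5+1) = (3,6)
Fill (3+1,5+0) = (4,5)
Fill (3+1,5+1) = (4,6)
Fill (3+2,5+0) = (5,5)

Answer: ...#...
.......
......#
.....##
#....##
.##..##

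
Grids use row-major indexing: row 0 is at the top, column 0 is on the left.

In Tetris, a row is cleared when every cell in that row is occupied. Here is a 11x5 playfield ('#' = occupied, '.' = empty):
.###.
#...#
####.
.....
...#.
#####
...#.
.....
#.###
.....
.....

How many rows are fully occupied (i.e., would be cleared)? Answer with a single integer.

Check each row:
  row 0: 2 empty cells -> not full
  row 1: 3 empty cells -> not full
  row 2: 1 empty cell -> not full
  row 3: 5 empty cells -> not full
  row 4: 4 empty cells -> not full
  row 5: 0 empty cells -> FULL (clear)
  row 6: 4 empty cells -> not full
  row 7: 5 empty cells -> not full
  row 8: 1 empty cell -> not full
  row 9: 5 empty cells -> not full
  row 10: 5 empty cells -> not full
Total rows cleared: 1

Answer: 1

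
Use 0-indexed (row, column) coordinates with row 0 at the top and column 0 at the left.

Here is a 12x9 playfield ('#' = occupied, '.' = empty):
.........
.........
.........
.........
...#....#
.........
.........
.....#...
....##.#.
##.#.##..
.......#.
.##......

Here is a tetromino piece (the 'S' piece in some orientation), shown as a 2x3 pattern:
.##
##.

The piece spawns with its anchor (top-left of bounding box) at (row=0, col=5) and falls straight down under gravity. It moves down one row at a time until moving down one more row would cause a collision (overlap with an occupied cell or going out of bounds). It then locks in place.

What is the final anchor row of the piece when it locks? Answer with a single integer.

Spawn at (row=0, col=5). Try each row:
  row 0: fits
  row 1: fits
  row 2: fits
  row 3: fits
  row 4: fits
  row 5: fits
  row 6: blocked -> lock at row 5

Answer: 5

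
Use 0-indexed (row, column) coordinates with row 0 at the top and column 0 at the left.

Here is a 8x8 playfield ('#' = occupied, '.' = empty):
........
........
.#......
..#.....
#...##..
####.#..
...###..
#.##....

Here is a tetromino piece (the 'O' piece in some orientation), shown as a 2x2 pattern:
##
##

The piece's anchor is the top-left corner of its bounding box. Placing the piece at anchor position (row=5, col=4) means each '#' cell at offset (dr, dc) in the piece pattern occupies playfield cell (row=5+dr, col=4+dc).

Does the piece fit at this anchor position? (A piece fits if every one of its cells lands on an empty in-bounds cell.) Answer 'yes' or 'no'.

Answer: no

Derivation:
Check each piece cell at anchor (5, 4):
  offset (0,0) -> (5,4): empty -> OK
  offset (0,1) -> (5,5): occupied ('#') -> FAIL
  offset (1,0) -> (6,4): occupied ('#') -> FAIL
  offset (1,1) -> (6,5): occupied ('#') -> FAIL
All cells valid: no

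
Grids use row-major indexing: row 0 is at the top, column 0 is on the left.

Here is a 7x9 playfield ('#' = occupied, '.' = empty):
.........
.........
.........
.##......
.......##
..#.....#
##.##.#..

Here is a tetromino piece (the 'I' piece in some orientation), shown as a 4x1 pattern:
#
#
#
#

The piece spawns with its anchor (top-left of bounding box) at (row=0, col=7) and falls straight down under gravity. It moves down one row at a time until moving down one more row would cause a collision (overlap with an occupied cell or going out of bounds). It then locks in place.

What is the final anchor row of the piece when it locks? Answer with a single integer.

Answer: 0

Derivation:
Spawn at (row=0, col=7). Try each row:
  row 0: fits
  row 1: blocked -> lock at row 0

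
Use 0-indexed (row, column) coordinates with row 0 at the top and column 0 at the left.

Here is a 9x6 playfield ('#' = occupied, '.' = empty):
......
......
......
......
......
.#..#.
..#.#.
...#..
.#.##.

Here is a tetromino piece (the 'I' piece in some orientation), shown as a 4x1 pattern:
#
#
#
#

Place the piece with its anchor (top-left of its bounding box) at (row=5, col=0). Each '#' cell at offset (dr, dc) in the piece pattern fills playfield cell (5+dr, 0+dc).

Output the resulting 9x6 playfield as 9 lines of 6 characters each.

Answer: ......
......
......
......
......
##..#.
#.#.#.
#..#..
##.##.

Derivation:
Fill (5+0,0+0) = (5,0)
Fill (5+1,0+0) = (6,0)
Fill (5+2,0+0) = (7,0)
Fill (5+3,0+0) = (8,0)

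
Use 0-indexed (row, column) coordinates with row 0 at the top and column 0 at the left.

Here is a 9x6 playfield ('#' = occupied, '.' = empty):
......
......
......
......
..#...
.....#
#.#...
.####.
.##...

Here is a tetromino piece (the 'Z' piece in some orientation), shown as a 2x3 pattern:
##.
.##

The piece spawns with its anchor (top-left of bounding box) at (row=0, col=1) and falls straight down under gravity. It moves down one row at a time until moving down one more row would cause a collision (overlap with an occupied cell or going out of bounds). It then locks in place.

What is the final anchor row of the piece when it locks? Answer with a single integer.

Answer: 2

Derivation:
Spawn at (row=0, col=1). Try each row:
  row 0: fits
  row 1: fits
  row 2: fits
  row 3: blocked -> lock at row 2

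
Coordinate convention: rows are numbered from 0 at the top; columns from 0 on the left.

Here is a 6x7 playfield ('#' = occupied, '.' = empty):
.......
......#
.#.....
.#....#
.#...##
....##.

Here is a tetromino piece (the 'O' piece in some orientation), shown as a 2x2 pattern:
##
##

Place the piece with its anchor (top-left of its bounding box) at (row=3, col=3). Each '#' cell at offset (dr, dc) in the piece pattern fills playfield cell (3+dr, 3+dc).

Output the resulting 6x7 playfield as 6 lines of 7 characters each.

Answer: .......
......#
.#.....
.#.##.#
.#.####
....##.

Derivation:
Fill (3+0,3+0) = (3,3)
Fill (3+0,3+1) = (3,4)
Fill (3+1,3+0) = (4,3)
Fill (3+1,3+1) = (4,4)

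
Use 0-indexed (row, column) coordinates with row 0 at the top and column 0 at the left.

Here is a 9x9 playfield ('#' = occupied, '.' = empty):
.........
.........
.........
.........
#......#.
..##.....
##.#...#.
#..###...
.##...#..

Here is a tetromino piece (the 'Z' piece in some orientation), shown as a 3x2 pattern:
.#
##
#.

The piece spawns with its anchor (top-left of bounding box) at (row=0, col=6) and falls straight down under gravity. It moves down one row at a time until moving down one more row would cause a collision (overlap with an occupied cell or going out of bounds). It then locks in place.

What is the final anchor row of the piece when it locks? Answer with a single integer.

Spawn at (row=0, col=6). Try each row:
  row 0: fits
  row 1: fits
  row 2: fits
  row 3: blocked -> lock at row 2

Answer: 2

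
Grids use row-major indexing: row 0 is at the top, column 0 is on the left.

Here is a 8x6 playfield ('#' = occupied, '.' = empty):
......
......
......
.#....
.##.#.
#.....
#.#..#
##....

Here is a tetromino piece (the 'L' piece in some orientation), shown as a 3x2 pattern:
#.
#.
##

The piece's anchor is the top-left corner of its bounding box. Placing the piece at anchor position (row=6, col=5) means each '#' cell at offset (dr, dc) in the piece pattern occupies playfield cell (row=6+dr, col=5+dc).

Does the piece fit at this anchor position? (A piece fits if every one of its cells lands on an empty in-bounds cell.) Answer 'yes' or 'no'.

Check each piece cell at anchor (6, 5):
  offset (0,0) -> (6,5): occupied ('#') -> FAIL
  offset (1,0) -> (7,5): empty -> OK
  offset (2,0) -> (8,5): out of bounds -> FAIL
  offset (2,1) -> (8,6): out of bounds -> FAIL
All cells valid: no

Answer: no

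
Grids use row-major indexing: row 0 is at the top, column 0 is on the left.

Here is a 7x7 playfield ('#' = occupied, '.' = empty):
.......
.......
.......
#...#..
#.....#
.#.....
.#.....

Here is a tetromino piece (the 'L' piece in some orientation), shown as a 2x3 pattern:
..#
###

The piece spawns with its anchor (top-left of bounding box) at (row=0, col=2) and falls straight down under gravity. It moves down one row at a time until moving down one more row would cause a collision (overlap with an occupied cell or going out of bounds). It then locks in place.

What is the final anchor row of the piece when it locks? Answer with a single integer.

Answer: 1

Derivation:
Spawn at (row=0, col=2). Try each row:
  row 0: fits
  row 1: fits
  row 2: blocked -> lock at row 1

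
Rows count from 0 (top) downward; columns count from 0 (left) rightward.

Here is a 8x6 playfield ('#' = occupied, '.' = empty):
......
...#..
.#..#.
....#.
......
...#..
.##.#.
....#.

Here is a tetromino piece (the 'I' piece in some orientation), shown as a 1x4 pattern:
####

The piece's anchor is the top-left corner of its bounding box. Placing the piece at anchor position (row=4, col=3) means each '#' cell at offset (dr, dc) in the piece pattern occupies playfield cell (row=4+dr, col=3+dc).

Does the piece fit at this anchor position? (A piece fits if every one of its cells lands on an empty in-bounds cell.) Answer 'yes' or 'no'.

Answer: no

Derivation:
Check each piece cell at anchor (4, 3):
  offset (0,0) -> (4,3): empty -> OK
  offset (0,1) -> (4,4): empty -> OK
  offset (0,2) -> (4,5): empty -> OK
  offset (0,3) -> (4,6): out of bounds -> FAIL
All cells valid: no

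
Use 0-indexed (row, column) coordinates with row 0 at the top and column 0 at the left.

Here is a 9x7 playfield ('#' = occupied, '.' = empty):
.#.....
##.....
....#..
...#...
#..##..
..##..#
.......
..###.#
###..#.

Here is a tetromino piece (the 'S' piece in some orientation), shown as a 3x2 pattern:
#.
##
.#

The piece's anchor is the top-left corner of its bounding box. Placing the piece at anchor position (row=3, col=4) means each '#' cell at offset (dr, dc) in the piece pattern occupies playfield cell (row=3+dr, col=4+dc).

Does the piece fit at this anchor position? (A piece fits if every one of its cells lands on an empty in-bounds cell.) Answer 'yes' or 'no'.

Check each piece cell at anchor (3, 4):
  offset (0,0) -> (3,4): empty -> OK
  offset (1,0) -> (4,4): occupied ('#') -> FAIL
  offset (1,1) -> (4,5): empty -> OK
  offset (2,1) -> (5,5): empty -> OK
All cells valid: no

Answer: no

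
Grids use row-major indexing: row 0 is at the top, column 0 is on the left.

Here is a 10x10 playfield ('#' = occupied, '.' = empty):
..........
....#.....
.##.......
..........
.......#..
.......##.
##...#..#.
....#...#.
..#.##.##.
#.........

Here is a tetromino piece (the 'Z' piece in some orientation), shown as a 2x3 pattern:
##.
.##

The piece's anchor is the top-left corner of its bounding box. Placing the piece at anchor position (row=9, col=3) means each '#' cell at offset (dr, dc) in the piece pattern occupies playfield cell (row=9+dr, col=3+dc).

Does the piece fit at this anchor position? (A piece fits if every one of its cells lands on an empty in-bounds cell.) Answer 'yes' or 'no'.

Answer: no

Derivation:
Check each piece cell at anchor (9, 3):
  offset (0,0) -> (9,3): empty -> OK
  offset (0,1) -> (9,4): empty -> OK
  offset (1,1) -> (10,4): out of bounds -> FAIL
  offset (1,2) -> (10,5): out of bounds -> FAIL
All cells valid: no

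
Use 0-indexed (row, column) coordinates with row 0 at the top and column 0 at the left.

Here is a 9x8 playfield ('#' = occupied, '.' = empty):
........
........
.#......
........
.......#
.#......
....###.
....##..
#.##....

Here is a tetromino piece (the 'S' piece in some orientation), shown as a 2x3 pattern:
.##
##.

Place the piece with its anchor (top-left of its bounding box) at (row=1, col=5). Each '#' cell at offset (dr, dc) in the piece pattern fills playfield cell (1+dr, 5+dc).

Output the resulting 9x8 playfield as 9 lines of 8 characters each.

Fill (1+0,5+1) = (1,6)
Fill (1+0,5+2) = (1,7)
Fill (1+1,5+0) = (2,5)
Fill (1+1,5+1) = (2,6)

Answer: ........
......##
.#...##.
........
.......#
.#......
....###.
....##..
#.##....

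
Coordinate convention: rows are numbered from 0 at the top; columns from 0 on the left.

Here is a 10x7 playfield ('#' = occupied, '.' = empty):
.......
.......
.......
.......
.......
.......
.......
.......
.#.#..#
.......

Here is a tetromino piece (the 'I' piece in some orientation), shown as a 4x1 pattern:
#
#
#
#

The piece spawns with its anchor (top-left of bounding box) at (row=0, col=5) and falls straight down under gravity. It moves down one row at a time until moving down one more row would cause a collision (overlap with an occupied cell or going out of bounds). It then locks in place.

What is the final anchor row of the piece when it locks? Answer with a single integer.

Answer: 6

Derivation:
Spawn at (row=0, col=5). Try each row:
  row 0: fits
  row 1: fits
  row 2: fits
  row 3: fits
  row 4: fits
  row 5: fits
  row 6: fits
  row 7: blocked -> lock at row 6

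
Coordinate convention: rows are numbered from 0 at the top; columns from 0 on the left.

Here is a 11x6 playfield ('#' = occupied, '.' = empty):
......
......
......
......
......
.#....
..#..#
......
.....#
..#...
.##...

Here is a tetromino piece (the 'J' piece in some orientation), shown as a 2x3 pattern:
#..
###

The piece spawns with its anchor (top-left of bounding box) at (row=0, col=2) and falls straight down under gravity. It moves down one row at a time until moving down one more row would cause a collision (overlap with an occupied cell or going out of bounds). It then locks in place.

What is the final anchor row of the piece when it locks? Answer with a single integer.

Answer: 4

Derivation:
Spawn at (row=0, col=2). Try each row:
  row 0: fits
  row 1: fits
  row 2: fits
  row 3: fits
  row 4: fits
  row 5: blocked -> lock at row 4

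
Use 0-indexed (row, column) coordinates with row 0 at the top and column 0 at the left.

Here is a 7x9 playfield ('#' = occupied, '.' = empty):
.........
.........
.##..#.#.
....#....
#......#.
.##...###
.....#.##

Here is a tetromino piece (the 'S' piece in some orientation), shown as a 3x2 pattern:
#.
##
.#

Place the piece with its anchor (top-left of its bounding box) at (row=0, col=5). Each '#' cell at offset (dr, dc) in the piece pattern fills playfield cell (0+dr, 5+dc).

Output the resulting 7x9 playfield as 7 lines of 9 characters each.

Fill (0+0,5+0) = (0,5)
Fill (0+1,5+0) = (1,5)
Fill (0+1,5+1) = (1,6)
Fill (0+2,5+1) = (2,6)

Answer: .....#...
.....##..
.##..###.
....#....
#......#.
.##...###
.....#.##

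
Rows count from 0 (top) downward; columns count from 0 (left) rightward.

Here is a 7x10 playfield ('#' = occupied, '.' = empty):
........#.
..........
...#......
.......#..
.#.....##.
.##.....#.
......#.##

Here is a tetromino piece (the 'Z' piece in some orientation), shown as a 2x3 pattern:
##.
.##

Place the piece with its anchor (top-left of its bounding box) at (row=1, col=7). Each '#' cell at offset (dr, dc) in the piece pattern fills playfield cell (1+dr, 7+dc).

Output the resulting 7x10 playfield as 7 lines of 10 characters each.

Answer: ........#.
.......##.
...#....##
.......#..
.#.....##.
.##.....#.
......#.##

Derivation:
Fill (1+0,7+0) = (1,7)
Fill (1+0,7+1) = (1,8)
Fill (1+1,7+1) = (2,8)
Fill (1+1,7+2) = (2,9)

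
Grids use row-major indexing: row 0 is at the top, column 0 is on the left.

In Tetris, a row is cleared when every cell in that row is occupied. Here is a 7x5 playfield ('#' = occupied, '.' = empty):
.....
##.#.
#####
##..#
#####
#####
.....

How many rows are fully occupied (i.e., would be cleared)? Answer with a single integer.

Answer: 3

Derivation:
Check each row:
  row 0: 5 empty cells -> not full
  row 1: 2 empty cells -> not full
  row 2: 0 empty cells -> FULL (clear)
  row 3: 2 empty cells -> not full
  row 4: 0 empty cells -> FULL (clear)
  row 5: 0 empty cells -> FULL (clear)
  row 6: 5 empty cells -> not full
Total rows cleared: 3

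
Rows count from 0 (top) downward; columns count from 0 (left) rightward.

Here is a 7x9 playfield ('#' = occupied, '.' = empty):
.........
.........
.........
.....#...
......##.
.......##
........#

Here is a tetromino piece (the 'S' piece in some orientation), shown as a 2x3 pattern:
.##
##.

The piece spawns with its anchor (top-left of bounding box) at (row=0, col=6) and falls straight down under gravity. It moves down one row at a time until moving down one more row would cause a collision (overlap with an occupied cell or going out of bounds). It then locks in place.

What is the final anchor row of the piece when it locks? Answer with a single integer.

Spawn at (row=0, col=6). Try each row:
  row 0: fits
  row 1: fits
  row 2: fits
  row 3: blocked -> lock at row 2

Answer: 2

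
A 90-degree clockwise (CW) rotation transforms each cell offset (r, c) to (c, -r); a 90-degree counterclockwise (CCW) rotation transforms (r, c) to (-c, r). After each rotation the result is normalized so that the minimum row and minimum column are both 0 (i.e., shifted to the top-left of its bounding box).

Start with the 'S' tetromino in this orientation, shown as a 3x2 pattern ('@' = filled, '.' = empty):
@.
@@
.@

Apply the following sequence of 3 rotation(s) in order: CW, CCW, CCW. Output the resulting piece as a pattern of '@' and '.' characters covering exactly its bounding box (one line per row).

Answer: .@@
@@.

Derivation:
Start:
@.
@@
.@
After rotation 1 (CW):
.@@
@@.
After rotation 2 (CCW):
@.
@@
.@
After rotation 3 (CCW):
.@@
@@.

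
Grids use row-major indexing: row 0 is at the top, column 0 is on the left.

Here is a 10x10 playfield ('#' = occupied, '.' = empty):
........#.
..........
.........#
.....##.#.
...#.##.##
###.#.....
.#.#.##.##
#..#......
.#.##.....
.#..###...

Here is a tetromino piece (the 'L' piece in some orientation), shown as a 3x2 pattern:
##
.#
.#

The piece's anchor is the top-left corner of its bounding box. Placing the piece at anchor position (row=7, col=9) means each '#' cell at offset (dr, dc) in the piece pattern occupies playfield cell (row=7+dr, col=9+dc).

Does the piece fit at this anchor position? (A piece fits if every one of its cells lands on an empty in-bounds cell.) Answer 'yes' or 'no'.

Check each piece cell at anchor (7, 9):
  offset (0,0) -> (7,9): empty -> OK
  offset (0,1) -> (7,10): out of bounds -> FAIL
  offset (1,1) -> (8,10): out of bounds -> FAIL
  offset (2,1) -> (9,10): out of bounds -> FAIL
All cells valid: no

Answer: no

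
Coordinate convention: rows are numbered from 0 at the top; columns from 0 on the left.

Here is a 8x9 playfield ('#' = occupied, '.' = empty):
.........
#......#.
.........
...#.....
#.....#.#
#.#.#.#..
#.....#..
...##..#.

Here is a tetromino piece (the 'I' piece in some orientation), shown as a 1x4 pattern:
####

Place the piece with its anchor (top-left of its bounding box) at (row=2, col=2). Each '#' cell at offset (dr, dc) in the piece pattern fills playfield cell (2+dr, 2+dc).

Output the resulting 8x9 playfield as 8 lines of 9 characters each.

Fill (2+0,2+0) = (2,2)
Fill (2+0,2+1) = (2,3)
Fill (2+0,2+2) = (2,4)
Fill (2+0,2+3) = (2,5)

Answer: .........
#......#.
..####...
...#.....
#.....#.#
#.#.#.#..
#.....#..
...##..#.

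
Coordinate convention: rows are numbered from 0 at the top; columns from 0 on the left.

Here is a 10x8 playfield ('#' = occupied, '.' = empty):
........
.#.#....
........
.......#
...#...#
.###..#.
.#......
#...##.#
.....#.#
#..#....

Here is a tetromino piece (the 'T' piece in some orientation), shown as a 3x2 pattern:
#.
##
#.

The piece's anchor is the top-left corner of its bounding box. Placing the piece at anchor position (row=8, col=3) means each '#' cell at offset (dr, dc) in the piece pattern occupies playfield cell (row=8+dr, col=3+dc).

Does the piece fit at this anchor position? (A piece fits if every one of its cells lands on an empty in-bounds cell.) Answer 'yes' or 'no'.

Check each piece cell at anchor (8, 3):
  offset (0,0) -> (8,3): empty -> OK
  offset (1,0) -> (9,3): occupied ('#') -> FAIL
  offset (1,1) -> (9,4): empty -> OK
  offset (2,0) -> (10,3): out of bounds -> FAIL
All cells valid: no

Answer: no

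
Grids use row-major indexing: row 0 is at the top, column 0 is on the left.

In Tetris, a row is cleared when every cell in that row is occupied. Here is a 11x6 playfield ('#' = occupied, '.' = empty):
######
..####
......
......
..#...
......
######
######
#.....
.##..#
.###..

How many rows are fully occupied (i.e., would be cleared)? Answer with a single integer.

Check each row:
  row 0: 0 empty cells -> FULL (clear)
  row 1: 2 empty cells -> not full
  row 2: 6 empty cells -> not full
  row 3: 6 empty cells -> not full
  row 4: 5 empty cells -> not full
  row 5: 6 empty cells -> not full
  row 6: 0 empty cells -> FULL (clear)
  row 7: 0 empty cells -> FULL (clear)
  row 8: 5 empty cells -> not full
  row 9: 3 empty cells -> not full
  row 10: 3 empty cells -> not full
Total rows cleared: 3

Answer: 3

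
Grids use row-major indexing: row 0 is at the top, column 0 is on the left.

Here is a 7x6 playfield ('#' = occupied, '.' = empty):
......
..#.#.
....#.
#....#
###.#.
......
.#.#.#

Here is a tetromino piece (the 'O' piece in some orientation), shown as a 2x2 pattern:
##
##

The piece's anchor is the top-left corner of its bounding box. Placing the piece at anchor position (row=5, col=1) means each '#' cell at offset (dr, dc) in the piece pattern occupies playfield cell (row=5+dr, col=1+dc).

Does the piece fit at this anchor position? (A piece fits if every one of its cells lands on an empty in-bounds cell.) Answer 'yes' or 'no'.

Answer: no

Derivation:
Check each piece cell at anchor (5, 1):
  offset (0,0) -> (5,1): empty -> OK
  offset (0,1) -> (5,2): empty -> OK
  offset (1,0) -> (6,1): occupied ('#') -> FAIL
  offset (1,1) -> (6,2): empty -> OK
All cells valid: no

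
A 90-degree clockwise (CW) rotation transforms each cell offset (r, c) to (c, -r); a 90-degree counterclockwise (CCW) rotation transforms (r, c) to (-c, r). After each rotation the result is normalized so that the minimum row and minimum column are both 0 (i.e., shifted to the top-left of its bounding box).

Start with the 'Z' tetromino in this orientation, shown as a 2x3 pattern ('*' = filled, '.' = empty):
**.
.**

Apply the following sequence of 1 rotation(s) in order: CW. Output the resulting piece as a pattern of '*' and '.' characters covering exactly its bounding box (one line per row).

Start:
**.
.**
After rotation 1 (CW):
.*
**
*.

Answer: .*
**
*.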